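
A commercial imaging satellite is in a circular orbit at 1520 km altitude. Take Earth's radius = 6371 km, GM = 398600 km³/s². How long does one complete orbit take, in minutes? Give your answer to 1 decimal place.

Semi-major axis a = 6371 + 1520 = 7891 km. Period T = 2π√(a³/μ) = 2π√(7891³/398600) = 6976.0 s = 116.27 min.

116.3 min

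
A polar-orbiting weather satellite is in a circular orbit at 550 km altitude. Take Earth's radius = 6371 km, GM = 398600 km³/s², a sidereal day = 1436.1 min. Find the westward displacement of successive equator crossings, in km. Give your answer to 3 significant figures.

Semi-major axis a = 6371 + 550 = 6921 km. Period T = 2π√(a³/μ) = 2π√(6921³/398600) = 5730.1 s = 95.50 min.
During one orbit Earth rotates (5730.1 / 86166) × 360° = 23.94°.
At the equator that is 23.94° × (2π·6371/360) km/° = 23.94 × 111.2 = 2662 km.

2660 km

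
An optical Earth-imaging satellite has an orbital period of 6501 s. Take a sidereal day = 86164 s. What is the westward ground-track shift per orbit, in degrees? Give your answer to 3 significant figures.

27.2°

During one orbit Earth rotates (6501.0 / 86164) × 360° = 27.16°.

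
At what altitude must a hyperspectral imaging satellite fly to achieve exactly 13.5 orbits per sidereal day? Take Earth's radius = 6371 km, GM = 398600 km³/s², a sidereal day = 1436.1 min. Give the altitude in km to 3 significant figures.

1070 km

Required period T = 86166 / 13.5 = 6382.7 s.
From T = 2π√(a³/μ): a = (μ T²/4π²)^(1/3) = (398600 × 6382.7² / 4π²)^(1/3) = 7437 km.
Altitude h = a − R = 7437 − 6371 = 1066 km.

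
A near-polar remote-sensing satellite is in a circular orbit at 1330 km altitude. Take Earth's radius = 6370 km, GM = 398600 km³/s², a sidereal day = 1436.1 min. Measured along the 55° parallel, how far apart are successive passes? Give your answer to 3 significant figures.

Semi-major axis a = 6370 + 1330 = 7700 km. Period T = 2π√(a³/μ) = 2π√(7700³/398600) = 6724.3 s = 112.07 min.
Node shift per orbit = (6724.3/86166) × 360° = 28.09°.
Equatorial spacing = 28.09 × 111.2 km/° = 3123 km.
At 55° latitude, spacing = 3123 × cos(55°) = 1792 km.

1790 km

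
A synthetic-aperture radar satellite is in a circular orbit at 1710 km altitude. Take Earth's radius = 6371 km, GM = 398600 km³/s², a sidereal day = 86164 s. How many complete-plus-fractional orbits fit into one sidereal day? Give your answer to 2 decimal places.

Semi-major axis a = 6371 + 1710 = 8081 km. Period T = 2π√(a³/μ) = 2π√(8081³/398600) = 7229.5 s = 120.49 min.
Orbits per sidereal day = 86164 / 7229.5 = 11.918.

11.92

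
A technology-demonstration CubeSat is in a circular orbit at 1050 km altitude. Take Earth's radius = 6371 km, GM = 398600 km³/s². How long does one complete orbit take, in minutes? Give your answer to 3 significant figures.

Semi-major axis a = 6371 + 1050 = 7421 km. Period T = 2π√(a³/μ) = 2π√(7421³/398600) = 6362.2 s = 106.04 min.

106 min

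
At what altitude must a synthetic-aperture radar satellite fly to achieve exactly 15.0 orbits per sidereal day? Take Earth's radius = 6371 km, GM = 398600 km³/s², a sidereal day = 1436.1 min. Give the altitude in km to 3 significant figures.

561 km

Required period T = 86166 / 15.0 = 5744.4 s.
From T = 2π√(a³/μ): a = (μ T²/4π²)^(1/3) = (398600 × 5744.4² / 4π²)^(1/3) = 6932 km.
Altitude h = a − R = 6932 − 6371 = 561 km.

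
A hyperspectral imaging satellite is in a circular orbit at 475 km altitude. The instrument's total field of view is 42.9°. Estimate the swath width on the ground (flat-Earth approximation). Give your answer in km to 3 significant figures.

373 km

Half-angle = 42.9°/2 = 21.45°.
Swath width ≈ 2h·tan(θ/2) = 2 × 475 × tan(21.45°) = 373.3 km.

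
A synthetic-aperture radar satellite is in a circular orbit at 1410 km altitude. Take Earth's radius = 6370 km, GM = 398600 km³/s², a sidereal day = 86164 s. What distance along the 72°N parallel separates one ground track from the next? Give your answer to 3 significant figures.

Semi-major axis a = 6370 + 1410 = 7780 km. Period T = 2π√(a³/μ) = 2π√(7780³/398600) = 6829.4 s = 113.82 min.
Node shift per orbit = (6829.4/86164) × 360° = 28.53°.
Equatorial spacing = 28.53 × 111.2 km/° = 3172 km.
At 72° latitude, spacing = 3172 × cos(72°) = 980 km.

980 km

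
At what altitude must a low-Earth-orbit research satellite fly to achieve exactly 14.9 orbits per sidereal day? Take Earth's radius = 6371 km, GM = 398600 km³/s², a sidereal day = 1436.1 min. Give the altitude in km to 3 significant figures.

Required period T = 86166 / 14.9 = 5783.0 s.
From T = 2π√(a³/μ): a = (μ T²/4π²)^(1/3) = (398600 × 5783.0² / 4π²)^(1/3) = 6963 km.
Altitude h = a − R = 6963 − 6371 = 592 km.

592 km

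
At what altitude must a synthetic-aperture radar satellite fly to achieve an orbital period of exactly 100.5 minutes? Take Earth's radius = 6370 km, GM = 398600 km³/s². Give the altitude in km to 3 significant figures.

790 km

T = 100.5 min = 6030.0 s.
From T = 2π√(a³/μ): a = (μ T²/4π²)^(1/3) = (398600 × 6030.0² / 4π²)^(1/3) = 7160 km.
Altitude h = a − R = 7160 − 6370 = 790 km.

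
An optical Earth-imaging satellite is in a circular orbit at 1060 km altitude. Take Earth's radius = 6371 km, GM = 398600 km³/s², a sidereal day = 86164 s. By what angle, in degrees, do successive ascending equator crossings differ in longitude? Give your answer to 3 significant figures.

Semi-major axis a = 6371 + 1060 = 7431 km. Period T = 2π√(a³/μ) = 2π√(7431³/398600) = 6375.0 s = 106.25 min.
During one orbit Earth rotates (6375.0 / 86164) × 360° = 26.64°.

26.6°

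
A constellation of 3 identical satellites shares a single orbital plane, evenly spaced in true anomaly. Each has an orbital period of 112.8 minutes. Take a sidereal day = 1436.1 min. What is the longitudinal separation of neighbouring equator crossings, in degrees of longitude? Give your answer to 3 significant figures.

T = 112.8 min = 6768.0 s.
Single-satellite node shift = (6768.0/86166) × 360° = 28.28°.
With 3 satellites evenly phased, successive equator crossings are 28.28/3 = 9.426° apart.

9.43°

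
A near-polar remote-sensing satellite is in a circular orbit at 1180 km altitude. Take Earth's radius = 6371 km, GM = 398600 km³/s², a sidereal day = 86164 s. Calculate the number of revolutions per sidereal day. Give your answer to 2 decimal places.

13.19

Semi-major axis a = 6371 + 1180 = 7551 km. Period T = 2π√(a³/μ) = 2π√(7551³/398600) = 6530.1 s = 108.83 min.
Orbits per sidereal day = 86164 / 6530.1 = 13.195.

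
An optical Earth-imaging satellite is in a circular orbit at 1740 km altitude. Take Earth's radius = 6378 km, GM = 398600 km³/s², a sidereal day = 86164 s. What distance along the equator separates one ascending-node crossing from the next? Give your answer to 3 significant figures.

Semi-major axis a = 6378 + 1740 = 8118 km. Period T = 2π√(a³/μ) = 2π√(8118³/398600) = 7279.2 s = 121.32 min.
During one orbit Earth rotates (7279.2 / 86164) × 360° = 30.41°.
At the equator that is 30.41° × (2π·6378/360) km/° = 30.41 × 111.3 = 3386 km.

3390 km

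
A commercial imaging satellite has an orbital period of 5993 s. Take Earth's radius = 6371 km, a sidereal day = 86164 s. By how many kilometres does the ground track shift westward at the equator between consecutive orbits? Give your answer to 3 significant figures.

During one orbit Earth rotates (5993.0 / 86164) × 360° = 25.04°.
At the equator that is 25.04° × (2π·6371/360) km/° = 25.04 × 111.2 = 2784 km.

2780 km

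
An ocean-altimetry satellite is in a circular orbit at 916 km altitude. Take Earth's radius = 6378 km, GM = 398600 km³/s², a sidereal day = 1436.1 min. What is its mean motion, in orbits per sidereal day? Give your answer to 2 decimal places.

Semi-major axis a = 6378 + 916 = 7294 km. Period T = 2π√(a³/μ) = 2π√(7294³/398600) = 6199.5 s = 103.33 min.
Orbits per sidereal day = 86166 / 6199.5 = 13.899.

13.90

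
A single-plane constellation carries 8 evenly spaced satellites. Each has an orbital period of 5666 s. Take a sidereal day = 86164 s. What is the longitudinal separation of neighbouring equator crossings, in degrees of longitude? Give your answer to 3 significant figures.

Single-satellite node shift = (5666.0/86164) × 360° = 23.67°.
With 8 satellites evenly phased, successive equator crossings are 23.67/8 = 2.959° apart.

2.96°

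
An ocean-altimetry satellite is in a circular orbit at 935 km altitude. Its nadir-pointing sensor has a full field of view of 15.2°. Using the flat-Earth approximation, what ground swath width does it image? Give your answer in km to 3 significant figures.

250 km

Half-angle = 15.2°/2 = 7.6°.
Swath width ≈ 2h·tan(θ/2) = 2 × 935 × tan(7.6°) = 249.5 km.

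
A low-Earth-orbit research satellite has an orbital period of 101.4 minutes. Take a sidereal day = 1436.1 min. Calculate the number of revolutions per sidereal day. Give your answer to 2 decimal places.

T = 101.4 min = 6084.0 s.
Orbits per sidereal day = 86166 / 6084.0 = 14.163.

14.16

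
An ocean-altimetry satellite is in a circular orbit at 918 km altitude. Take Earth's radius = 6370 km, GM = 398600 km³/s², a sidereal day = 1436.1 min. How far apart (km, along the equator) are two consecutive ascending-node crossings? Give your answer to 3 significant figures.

Semi-major axis a = 6370 + 918 = 7288 km. Period T = 2π√(a³/μ) = 2π√(7288³/398600) = 6191.9 s = 103.20 min.
During one orbit Earth rotates (6191.9 / 86166) × 360° = 25.87°.
At the equator that is 25.87° × (2π·6370/360) km/° = 25.87 × 111.2 = 2876 km.

2880 km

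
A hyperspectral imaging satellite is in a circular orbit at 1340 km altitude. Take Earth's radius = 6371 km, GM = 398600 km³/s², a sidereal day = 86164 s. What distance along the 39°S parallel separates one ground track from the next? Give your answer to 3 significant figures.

Semi-major axis a = 6371 + 1340 = 7711 km. Period T = 2π√(a³/μ) = 2π√(7711³/398600) = 6738.7 s = 112.31 min.
Node shift per orbit = (6738.7/86164) × 360° = 28.15°.
Equatorial spacing = 28.15 × 111.2 km/° = 3131 km.
At 39° latitude, spacing = 3131 × cos(39°) = 2433 km.

2430 km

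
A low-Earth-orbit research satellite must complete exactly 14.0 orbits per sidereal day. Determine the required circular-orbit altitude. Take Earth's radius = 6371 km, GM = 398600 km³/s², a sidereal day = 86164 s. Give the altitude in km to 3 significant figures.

Required period T = 86164 / 14.0 = 6154.6 s.
From T = 2π√(a³/μ): a = (μ T²/4π²)^(1/3) = (398600 × 6154.6² / 4π²)^(1/3) = 7259 km.
Altitude h = a − R = 7259 − 6371 = 888 km.

888 km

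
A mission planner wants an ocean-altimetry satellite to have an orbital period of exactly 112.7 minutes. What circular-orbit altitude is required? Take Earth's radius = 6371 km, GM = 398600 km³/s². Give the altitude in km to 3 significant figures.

1360 km

T = 112.7 min = 6762.0 s.
From T = 2π√(a³/μ): a = (μ T²/4π²)^(1/3) = (398600 × 6762.0² / 4π²)^(1/3) = 7729 km.
Altitude h = a − R = 7729 − 6371 = 1358 km.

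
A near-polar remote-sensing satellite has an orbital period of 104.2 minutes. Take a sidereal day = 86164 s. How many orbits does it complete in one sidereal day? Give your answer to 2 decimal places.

13.78

T = 104.2 min = 6252.0 s.
Orbits per sidereal day = 86164 / 6252.0 = 13.782.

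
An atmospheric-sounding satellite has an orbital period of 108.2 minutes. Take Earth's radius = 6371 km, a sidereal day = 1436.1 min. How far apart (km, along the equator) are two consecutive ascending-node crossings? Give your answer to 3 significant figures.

T = 108.2 min = 6492.0 s.
During one orbit Earth rotates (6492.0 / 86166) × 360° = 27.12°.
At the equator that is 27.12° × (2π·6371/360) km/° = 27.12 × 111.2 = 3016 km.

3020 km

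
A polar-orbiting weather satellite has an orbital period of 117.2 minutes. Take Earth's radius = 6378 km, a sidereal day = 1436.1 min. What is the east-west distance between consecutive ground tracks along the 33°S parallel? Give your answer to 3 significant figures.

2740 km

T = 117.2 min = 7032.0 s.
Node shift per orbit = (7032.0/86166) × 360° = 29.38°.
Equatorial spacing = 29.38 × 111.3 km/° = 3270 km.
At 33° latitude, spacing = 3270 × cos(33°) = 2743 km.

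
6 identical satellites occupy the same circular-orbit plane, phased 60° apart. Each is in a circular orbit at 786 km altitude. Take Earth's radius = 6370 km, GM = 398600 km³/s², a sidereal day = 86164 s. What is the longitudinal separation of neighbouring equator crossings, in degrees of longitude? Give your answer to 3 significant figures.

Semi-major axis a = 6370 + 786 = 7156 km. Period T = 2π√(a³/μ) = 2π√(7156³/398600) = 6024.4 s = 100.41 min.
Single-satellite node shift = (6024.4/86164) × 360° = 25.17°.
With 6 satellites evenly phased, successive equator crossings are 25.17/6 = 4.195° apart.

4.20°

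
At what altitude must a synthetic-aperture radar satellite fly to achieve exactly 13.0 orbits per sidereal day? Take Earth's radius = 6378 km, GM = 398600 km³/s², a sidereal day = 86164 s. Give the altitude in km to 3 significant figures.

Required period T = 86164 / 13.0 = 6628.0 s.
From T = 2π√(a³/μ): a = (μ T²/4π²)^(1/3) = (398600 × 6628.0² / 4π²)^(1/3) = 7626 km.
Altitude h = a − R = 7626 − 6378 = 1248 km.

1250 km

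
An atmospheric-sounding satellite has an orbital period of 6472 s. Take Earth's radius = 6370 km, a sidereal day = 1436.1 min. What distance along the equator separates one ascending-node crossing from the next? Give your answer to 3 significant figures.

3010 km

During one orbit Earth rotates (6472.0 / 86166) × 360° = 27.04°.
At the equator that is 27.04° × (2π·6370/360) km/° = 27.04 × 111.2 = 3006 km.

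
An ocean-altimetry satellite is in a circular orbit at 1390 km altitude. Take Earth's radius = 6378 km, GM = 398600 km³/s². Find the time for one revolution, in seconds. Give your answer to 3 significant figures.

6810 seconds

Semi-major axis a = 6378 + 1390 = 7768 km. Period T = 2π√(a³/μ) = 2π√(7768³/398600) = 6813.6 s = 113.56 min.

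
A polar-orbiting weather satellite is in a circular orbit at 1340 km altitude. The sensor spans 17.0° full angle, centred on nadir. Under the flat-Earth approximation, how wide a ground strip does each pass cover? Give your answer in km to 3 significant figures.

Half-angle = 17.0°/2 = 8.5°.
Swath width ≈ 2h·tan(θ/2) = 2 × 1340 × tan(8.5°) = 400.5 km.

401 km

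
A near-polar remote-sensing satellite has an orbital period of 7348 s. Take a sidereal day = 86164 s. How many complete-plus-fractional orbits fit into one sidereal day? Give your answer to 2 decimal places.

Orbits per sidereal day = 86164 / 7348.0 = 11.726.

11.73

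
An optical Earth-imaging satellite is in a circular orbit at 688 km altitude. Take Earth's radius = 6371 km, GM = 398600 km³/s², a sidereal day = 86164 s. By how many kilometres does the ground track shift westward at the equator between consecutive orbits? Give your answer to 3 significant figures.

2740 km

Semi-major axis a = 6371 + 688 = 7059 km. Period T = 2π√(a³/μ) = 2π√(7059³/398600) = 5902.4 s = 98.37 min.
During one orbit Earth rotates (5902.4 / 86164) × 360° = 24.66°.
At the equator that is 24.66° × (2π·6371/360) km/° = 24.66 × 111.2 = 2742 km.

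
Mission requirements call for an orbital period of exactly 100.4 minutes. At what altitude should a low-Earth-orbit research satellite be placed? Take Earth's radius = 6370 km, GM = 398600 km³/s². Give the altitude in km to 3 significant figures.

786 km

T = 100.4 min = 6024.0 s.
From T = 2π√(a³/μ): a = (μ T²/4π²)^(1/3) = (398600 × 6024.0² / 4π²)^(1/3) = 7156 km.
Altitude h = a − R = 7156 − 6370 = 786 km.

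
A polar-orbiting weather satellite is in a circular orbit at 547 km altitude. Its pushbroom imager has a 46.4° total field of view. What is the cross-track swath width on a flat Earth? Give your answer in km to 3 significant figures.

Half-angle = 46.4°/2 = 23.2°.
Swath width ≈ 2h·tan(θ/2) = 2 × 547 × tan(23.2°) = 468.9 km.

469 km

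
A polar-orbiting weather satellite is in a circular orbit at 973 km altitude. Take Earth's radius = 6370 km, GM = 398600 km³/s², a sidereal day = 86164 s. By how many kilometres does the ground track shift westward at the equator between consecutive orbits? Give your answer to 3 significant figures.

2910 km

Semi-major axis a = 6370 + 973 = 7343 km. Period T = 2π√(a³/μ) = 2π√(7343³/398600) = 6262.1 s = 104.37 min.
During one orbit Earth rotates (6262.1 / 86164) × 360° = 26.16°.
At the equator that is 26.16° × (2π·6370/360) km/° = 26.16 × 111.2 = 2909 km.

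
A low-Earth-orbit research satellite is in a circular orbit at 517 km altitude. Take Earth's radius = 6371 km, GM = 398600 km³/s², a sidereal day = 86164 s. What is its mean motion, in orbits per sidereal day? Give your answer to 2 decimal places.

Semi-major axis a = 6371 + 517 = 6888 km. Period T = 2π√(a³/μ) = 2π√(6888³/398600) = 5689.2 s = 94.82 min.
Orbits per sidereal day = 86164 / 5689.2 = 15.145.

15.15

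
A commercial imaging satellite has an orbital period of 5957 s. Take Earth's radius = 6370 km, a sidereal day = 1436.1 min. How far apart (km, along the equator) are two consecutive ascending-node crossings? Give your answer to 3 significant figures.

During one orbit Earth rotates (5957.0 / 86166) × 360° = 24.89°.
At the equator that is 24.89° × (2π·6370/360) km/° = 24.89 × 111.2 = 2767 km.

2770 km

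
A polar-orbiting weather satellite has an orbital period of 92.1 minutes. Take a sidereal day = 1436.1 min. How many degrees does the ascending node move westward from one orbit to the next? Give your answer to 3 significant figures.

23.1°

T = 92.1 min = 5526.0 s.
During one orbit Earth rotates (5526.0 / 86166) × 360° = 23.09°.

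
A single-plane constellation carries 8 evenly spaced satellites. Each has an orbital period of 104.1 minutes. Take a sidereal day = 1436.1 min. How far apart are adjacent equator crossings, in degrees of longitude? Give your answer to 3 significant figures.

3.26°

T = 104.1 min = 6246.0 s.
Single-satellite node shift = (6246.0/86166) × 360° = 26.10°.
With 8 satellites evenly phased, successive equator crossings are 26.10/8 = 3.262° apart.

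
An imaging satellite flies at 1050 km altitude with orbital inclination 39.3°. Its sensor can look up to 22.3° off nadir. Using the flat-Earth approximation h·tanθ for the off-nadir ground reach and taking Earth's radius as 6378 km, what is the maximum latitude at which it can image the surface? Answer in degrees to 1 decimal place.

43.2°

For a prograde orbit the ground track reaches latitude ±i = ±39.3°.
Sensor half-swath on the ground ≈ 1050·tan(22.3°) = 431 km = 3.87° of latitude.
Maximum observable latitude ≈ 39.3 + 3.87 = 43.2°.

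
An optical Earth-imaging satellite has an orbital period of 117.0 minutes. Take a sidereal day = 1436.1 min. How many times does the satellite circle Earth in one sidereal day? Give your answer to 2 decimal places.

12.27

T = 117.0 min = 7020.0 s.
Orbits per sidereal day = 86166 / 7020.0 = 12.274.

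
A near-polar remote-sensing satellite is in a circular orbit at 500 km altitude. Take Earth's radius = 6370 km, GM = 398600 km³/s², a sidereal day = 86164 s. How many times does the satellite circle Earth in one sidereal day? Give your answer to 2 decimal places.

15.20

Semi-major axis a = 6370 + 500 = 6870 km. Period T = 2π√(a³/μ) = 2π√(6870³/398600) = 5666.9 s = 94.45 min.
Orbits per sidereal day = 86164 / 5666.9 = 15.205.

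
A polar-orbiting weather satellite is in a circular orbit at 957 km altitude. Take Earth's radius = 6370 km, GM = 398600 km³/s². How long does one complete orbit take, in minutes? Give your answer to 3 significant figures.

104 min

Semi-major axis a = 6370 + 957 = 7327 km. Period T = 2π√(a³/μ) = 2π√(7327³/398600) = 6241.7 s = 104.03 min.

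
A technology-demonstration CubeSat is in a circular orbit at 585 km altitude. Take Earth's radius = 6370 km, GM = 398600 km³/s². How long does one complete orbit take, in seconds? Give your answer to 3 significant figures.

Semi-major axis a = 6370 + 585 = 6955 km. Period T = 2π√(a³/μ) = 2π√(6955³/398600) = 5772.4 s = 96.21 min.

5770 seconds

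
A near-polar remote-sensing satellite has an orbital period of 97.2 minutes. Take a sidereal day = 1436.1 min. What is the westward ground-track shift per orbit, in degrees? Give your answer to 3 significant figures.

T = 97.2 min = 5832.0 s.
During one orbit Earth rotates (5832.0 / 86166) × 360° = 24.37°.

24.4°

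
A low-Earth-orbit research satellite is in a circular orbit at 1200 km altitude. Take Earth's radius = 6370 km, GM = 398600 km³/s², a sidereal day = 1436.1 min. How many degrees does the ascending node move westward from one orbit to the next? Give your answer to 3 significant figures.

27.4°

Semi-major axis a = 6370 + 1200 = 7570 km. Period T = 2π√(a³/μ) = 2π√(7570³/398600) = 6554.7 s = 109.25 min.
During one orbit Earth rotates (6554.7 / 86166) × 360° = 27.39°.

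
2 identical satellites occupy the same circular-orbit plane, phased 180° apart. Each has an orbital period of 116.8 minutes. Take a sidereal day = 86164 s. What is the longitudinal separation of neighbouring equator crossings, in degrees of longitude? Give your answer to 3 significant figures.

T = 116.8 min = 7008.0 s.
Single-satellite node shift = (7008.0/86164) × 360° = 29.28°.
With 2 satellites evenly phased, successive equator crossings are 29.28/2 = 14.640° apart.

14.6°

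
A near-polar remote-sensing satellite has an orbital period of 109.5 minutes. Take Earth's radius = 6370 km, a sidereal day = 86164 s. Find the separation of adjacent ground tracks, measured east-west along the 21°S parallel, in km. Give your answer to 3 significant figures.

T = 109.5 min = 6570.0 s.
Node shift per orbit = (6570.0/86164) × 360° = 27.45°.
Equatorial spacing = 27.45 × 111.2 km/° = 3052 km.
At 21° latitude, spacing = 3052 × cos(21°) = 2849 km.

2850 km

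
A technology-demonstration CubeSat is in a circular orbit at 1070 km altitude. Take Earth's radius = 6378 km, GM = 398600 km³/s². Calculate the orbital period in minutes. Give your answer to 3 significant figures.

107 min

Semi-major axis a = 6378 + 1070 = 7448 km. Period T = 2π√(a³/μ) = 2π√(7448³/398600) = 6396.9 s = 106.62 min.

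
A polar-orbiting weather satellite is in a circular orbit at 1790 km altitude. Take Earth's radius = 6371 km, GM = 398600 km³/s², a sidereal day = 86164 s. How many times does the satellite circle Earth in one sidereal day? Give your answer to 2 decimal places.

11.74

Semi-major axis a = 6371 + 1790 = 8161 km. Period T = 2π√(a³/μ) = 2π√(8161³/398600) = 7337.1 s = 122.29 min.
Orbits per sidereal day = 86164 / 7337.1 = 11.744.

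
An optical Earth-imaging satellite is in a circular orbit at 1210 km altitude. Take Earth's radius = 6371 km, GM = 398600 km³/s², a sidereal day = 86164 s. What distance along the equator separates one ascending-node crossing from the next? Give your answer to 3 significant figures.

3050 km

Semi-major axis a = 6371 + 1210 = 7581 km. Period T = 2π√(a³/μ) = 2π√(7581³/398600) = 6569.0 s = 109.48 min.
During one orbit Earth rotates (6569.0 / 86164) × 360° = 27.45°.
At the equator that is 27.45° × (2π·6371/360) km/° = 27.45 × 111.2 = 3052 km.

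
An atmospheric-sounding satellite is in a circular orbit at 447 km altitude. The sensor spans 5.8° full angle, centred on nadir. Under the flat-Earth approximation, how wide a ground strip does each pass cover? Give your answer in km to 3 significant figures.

45.3 km

Half-angle = 5.8°/2 = 2.9°.
Swath width ≈ 2h·tan(θ/2) = 2 × 447 × tan(2.9°) = 45.3 km.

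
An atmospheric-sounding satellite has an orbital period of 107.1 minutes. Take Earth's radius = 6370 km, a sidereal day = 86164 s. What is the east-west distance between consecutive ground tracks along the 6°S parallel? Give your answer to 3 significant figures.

T = 107.1 min = 6426.0 s.
Node shift per orbit = (6426.0/86164) × 360° = 26.85°.
Equatorial spacing = 26.85 × 111.2 km/° = 2985 km.
At 6° latitude, spacing = 2985 × cos(6°) = 2969 km.

2970 km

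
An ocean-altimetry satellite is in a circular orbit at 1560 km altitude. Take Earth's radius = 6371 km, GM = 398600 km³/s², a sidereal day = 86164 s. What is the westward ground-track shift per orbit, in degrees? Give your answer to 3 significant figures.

Semi-major axis a = 6371 + 1560 = 7931 km. Period T = 2π√(a³/μ) = 2π√(7931³/398600) = 7029.2 s = 117.15 min.
During one orbit Earth rotates (7029.2 / 86164) × 360° = 29.37°.

29.4°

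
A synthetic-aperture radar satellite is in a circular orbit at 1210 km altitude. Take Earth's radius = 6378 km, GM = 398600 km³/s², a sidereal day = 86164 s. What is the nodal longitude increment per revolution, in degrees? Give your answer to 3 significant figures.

Semi-major axis a = 6378 + 1210 = 7588 km. Period T = 2π√(a³/μ) = 2π√(7588³/398600) = 6578.1 s = 109.64 min.
During one orbit Earth rotates (6578.1 / 86164) × 360° = 27.48°.

27.5°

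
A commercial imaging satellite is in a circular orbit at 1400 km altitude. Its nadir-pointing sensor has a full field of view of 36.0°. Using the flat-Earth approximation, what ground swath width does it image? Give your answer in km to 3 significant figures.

Half-angle = 36.0°/2 = 18°.
Swath width ≈ 2h·tan(θ/2) = 2 × 1400 × tan(18°) = 909.8 km.

910 km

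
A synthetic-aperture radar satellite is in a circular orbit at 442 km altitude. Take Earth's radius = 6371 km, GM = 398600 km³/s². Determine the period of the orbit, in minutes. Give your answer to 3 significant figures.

93.3 min

Semi-major axis a = 6371 + 442 = 6813 km. Period T = 2π√(a³/μ) = 2π√(6813³/398600) = 5596.5 s = 93.28 min.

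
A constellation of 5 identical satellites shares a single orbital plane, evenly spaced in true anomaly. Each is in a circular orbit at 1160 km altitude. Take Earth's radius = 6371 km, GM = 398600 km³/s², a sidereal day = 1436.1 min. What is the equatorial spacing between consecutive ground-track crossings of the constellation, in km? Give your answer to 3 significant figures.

Semi-major axis a = 6371 + 1160 = 7531 km. Period T = 2π√(a³/μ) = 2π√(7531³/398600) = 6504.1 s = 108.40 min.
Single-satellite node shift = (6504.1/86166) × 360° = 27.17°.
With 5 satellites evenly phased, successive equator crossings are 27.17/5 = 5.435° apart.
That is 5.435 × 111.2 = 604 km at the equator.

604 km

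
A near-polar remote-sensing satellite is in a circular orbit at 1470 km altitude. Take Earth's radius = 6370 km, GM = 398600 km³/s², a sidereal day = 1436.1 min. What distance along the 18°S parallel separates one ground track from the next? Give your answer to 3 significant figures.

3050 km

Semi-major axis a = 6370 + 1470 = 7840 km. Period T = 2π√(a³/μ) = 2π√(7840³/398600) = 6908.5 s = 115.14 min.
Node shift per orbit = (6908.5/86166) × 360° = 28.86°.
Equatorial spacing = 28.86 × 111.2 km/° = 3209 km.
At 18° latitude, spacing = 3209 × cos(18°) = 3052 km.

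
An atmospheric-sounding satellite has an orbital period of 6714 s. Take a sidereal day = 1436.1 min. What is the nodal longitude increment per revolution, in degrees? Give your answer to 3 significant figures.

During one orbit Earth rotates (6714.0 / 86166) × 360° = 28.05°.

28.1°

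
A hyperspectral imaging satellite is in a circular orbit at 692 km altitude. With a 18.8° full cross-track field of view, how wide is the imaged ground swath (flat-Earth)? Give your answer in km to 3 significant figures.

Half-angle = 18.8°/2 = 9.4°.
Swath width ≈ 2h·tan(θ/2) = 2 × 692 × tan(9.4°) = 229.1 km.

229 km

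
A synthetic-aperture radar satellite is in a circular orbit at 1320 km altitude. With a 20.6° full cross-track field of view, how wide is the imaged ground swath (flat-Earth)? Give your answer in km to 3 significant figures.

Half-angle = 20.6°/2 = 10.3°.
Swath width ≈ 2h·tan(θ/2) = 2 × 1320 × tan(10.3°) = 479.8 km.

480 km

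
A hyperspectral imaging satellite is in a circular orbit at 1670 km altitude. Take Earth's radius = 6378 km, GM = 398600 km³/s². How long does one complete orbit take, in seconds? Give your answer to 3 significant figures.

Semi-major axis a = 6378 + 1670 = 8048 km. Period T = 2π√(a³/μ) = 2π√(8048³/398600) = 7185.3 s = 119.75 min.

7190 seconds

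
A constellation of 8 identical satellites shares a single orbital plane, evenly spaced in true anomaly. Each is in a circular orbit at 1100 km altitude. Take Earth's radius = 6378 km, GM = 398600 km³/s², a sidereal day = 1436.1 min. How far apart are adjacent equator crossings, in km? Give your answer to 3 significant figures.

374 km

Semi-major axis a = 6378 + 1100 = 7478 km. Period T = 2π√(a³/μ) = 2π√(7478³/398600) = 6435.6 s = 107.26 min.
Single-satellite node shift = (6435.6/86166) × 360° = 26.89°.
With 8 satellites evenly phased, successive equator crossings are 26.89/8 = 3.361° apart.
That is 3.361 × 111.3 = 374 km at the equator.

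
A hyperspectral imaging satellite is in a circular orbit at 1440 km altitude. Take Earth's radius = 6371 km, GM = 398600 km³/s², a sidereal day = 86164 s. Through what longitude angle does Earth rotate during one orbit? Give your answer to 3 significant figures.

Semi-major axis a = 6371 + 1440 = 7811 km. Period T = 2π√(a³/μ) = 2π√(7811³/398600) = 6870.2 s = 114.50 min.
During one orbit Earth rotates (6870.2 / 86164) × 360° = 28.70°.

28.7°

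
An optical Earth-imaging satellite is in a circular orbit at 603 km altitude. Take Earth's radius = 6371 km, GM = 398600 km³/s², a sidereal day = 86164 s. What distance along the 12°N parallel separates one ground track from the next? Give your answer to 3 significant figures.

2630 km

Semi-major axis a = 6371 + 603 = 6974 km. Period T = 2π√(a³/μ) = 2π√(6974³/398600) = 5796.1 s = 96.60 min.
Node shift per orbit = (5796.1/86164) × 360° = 24.22°.
Equatorial spacing = 24.22 × 111.2 km/° = 2693 km.
At 12° latitude, spacing = 2693 × cos(12°) = 2634 km.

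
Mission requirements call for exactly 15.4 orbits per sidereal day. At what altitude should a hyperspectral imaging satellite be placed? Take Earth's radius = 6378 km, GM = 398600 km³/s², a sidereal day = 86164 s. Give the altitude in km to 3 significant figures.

434 km

Required period T = 86164 / 15.4 = 5595.1 s.
From T = 2π√(a³/μ): a = (μ T²/4π²)^(1/3) = (398600 × 5595.1² / 4π²)^(1/3) = 6812 km.
Altitude h = a − R = 6812 − 6378 = 434 km.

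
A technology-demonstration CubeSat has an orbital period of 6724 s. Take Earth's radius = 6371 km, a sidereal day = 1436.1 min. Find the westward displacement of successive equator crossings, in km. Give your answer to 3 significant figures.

3120 km

During one orbit Earth rotates (6724.0 / 86166) × 360° = 28.09°.
At the equator that is 28.09° × (2π·6371/360) km/° = 28.09 × 111.2 = 3124 km.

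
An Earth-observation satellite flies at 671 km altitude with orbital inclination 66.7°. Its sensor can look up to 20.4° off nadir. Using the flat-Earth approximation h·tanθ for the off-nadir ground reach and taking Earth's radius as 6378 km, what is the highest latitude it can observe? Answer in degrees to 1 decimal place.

For a prograde orbit the ground track reaches latitude ±i = ±66.7°.
Sensor half-swath on the ground ≈ 671·tan(20.4°) = 250 km = 2.24° of latitude.
Maximum observable latitude ≈ 66.7 + 2.24 = 68.9°.

68.9°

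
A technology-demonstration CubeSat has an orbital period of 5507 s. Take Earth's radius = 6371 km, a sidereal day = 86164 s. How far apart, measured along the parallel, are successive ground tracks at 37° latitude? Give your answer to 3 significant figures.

2040 km

Node shift per orbit = (5507.0/86164) × 360° = 23.01°.
Equatorial spacing = 23.01 × 111.2 km/° = 2558 km.
At 37° latitude, spacing = 2558 × cos(37°) = 2043 km.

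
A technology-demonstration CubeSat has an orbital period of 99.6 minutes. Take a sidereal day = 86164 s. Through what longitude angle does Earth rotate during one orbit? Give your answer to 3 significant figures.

25.0°

T = 99.6 min = 5976.0 s.
During one orbit Earth rotates (5976.0 / 86164) × 360° = 24.97°.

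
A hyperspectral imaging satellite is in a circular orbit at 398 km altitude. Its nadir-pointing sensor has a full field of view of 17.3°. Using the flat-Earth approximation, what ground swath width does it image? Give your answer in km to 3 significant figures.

Half-angle = 17.3°/2 = 8.65°.
Swath width ≈ 2h·tan(θ/2) = 2 × 398 × tan(8.65°) = 121.1 km.

121 km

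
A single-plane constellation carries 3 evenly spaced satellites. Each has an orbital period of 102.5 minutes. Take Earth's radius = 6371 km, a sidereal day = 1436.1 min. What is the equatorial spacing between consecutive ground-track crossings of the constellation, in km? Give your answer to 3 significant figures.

952 km

T = 102.5 min = 6150.0 s.
Single-satellite node shift = (6150.0/86166) × 360° = 25.69°.
With 3 satellites evenly phased, successive equator crossings are 25.69/3 = 8.565° apart.
That is 8.565 × 111.2 = 952 km at the equator.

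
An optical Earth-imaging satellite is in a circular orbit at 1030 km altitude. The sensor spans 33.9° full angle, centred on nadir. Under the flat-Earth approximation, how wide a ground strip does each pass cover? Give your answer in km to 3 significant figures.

Half-angle = 33.9°/2 = 16.95°.
Swath width ≈ 2h·tan(θ/2) = 2 × 1030 × tan(16.95°) = 627.8 km.

628 km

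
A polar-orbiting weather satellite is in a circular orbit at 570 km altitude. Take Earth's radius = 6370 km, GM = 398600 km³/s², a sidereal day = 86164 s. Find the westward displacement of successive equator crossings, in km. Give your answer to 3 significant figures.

Semi-major axis a = 6370 + 570 = 6940 km. Period T = 2π√(a³/μ) = 2π√(6940³/398600) = 5753.7 s = 95.90 min.
During one orbit Earth rotates (5753.7 / 86164) × 360° = 24.04°.
At the equator that is 24.04° × (2π·6370/360) km/° = 24.04 × 111.2 = 2673 km.

2670 km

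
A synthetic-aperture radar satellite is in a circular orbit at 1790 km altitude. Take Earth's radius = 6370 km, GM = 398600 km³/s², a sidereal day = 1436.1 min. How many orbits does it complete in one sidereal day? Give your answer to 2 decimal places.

Semi-major axis a = 6370 + 1790 = 8160 km. Period T = 2π√(a³/μ) = 2π√(8160³/398600) = 7335.8 s = 122.26 min.
Orbits per sidereal day = 86166 / 7335.8 = 11.746.

11.75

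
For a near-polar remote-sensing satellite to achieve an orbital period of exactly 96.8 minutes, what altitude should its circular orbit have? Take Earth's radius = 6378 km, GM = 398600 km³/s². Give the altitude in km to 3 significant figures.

606 km

T = 96.8 min = 5808.0 s.
From T = 2π√(a³/μ): a = (μ T²/4π²)^(1/3) = (398600 × 5808.0² / 4π²)^(1/3) = 6984 km.
Altitude h = a − R = 6984 − 6378 = 606 km.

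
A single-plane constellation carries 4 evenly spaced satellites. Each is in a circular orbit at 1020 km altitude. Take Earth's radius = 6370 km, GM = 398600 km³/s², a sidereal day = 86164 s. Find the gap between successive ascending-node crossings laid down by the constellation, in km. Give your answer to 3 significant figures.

734 km

Semi-major axis a = 6370 + 1020 = 7390 km. Period T = 2π√(a³/μ) = 2π√(7390³/398600) = 6322.3 s = 105.37 min.
Single-satellite node shift = (6322.3/86164) × 360° = 26.42°.
With 4 satellites evenly phased, successive equator crossings are 26.42/4 = 6.604° apart.
That is 6.604 × 111.2 = 734 km at the equator.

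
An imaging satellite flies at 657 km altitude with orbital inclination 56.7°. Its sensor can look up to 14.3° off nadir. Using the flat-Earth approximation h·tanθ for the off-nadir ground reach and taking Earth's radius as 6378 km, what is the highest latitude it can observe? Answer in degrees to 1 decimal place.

For a prograde orbit the ground track reaches latitude ±i = ±56.7°.
Sensor half-swath on the ground ≈ 657·tan(14.3°) = 167 km = 1.50° of latitude.
Maximum observable latitude ≈ 56.7 + 1.50 = 58.2°.

58.2°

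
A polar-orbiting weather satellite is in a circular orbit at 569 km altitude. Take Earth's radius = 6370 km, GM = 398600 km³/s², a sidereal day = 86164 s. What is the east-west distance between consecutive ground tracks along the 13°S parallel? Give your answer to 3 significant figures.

Semi-major axis a = 6370 + 569 = 6939 km. Period T = 2π√(a³/μ) = 2π√(6939³/398600) = 5752.5 s = 95.87 min.
Node shift per orbit = (5752.5/86164) × 360° = 24.03°.
Equatorial spacing = 24.03 × 111.2 km/° = 2672 km.
At 13° latitude, spacing = 2672 × cos(13°) = 2604 km.

2600 km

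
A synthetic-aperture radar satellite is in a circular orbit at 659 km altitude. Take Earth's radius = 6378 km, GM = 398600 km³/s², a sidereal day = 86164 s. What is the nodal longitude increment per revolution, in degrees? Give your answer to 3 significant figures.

Semi-major axis a = 6378 + 659 = 7037 km. Period T = 2π√(a³/μ) = 2π√(7037³/398600) = 5874.8 s = 97.91 min.
During one orbit Earth rotates (5874.8 / 86164) × 360° = 24.55°.

24.5°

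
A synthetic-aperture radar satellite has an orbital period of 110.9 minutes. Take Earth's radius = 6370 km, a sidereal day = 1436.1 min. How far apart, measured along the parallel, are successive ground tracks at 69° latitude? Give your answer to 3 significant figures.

1110 km

T = 110.9 min = 6654.0 s.
Node shift per orbit = (6654.0/86166) × 360° = 27.80°.
Equatorial spacing = 27.80 × 111.2 km/° = 3091 km.
At 69° latitude, spacing = 3091 × cos(69°) = 1108 km.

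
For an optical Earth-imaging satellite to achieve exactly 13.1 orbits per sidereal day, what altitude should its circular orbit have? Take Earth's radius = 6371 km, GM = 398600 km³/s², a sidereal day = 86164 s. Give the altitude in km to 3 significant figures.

1220 km

Required period T = 86164 / 13.1 = 6577.4 s.
From T = 2π√(a³/μ): a = (μ T²/4π²)^(1/3) = (398600 × 6577.4² / 4π²)^(1/3) = 7587 km.
Altitude h = a − R = 7587 − 6371 = 1216 km.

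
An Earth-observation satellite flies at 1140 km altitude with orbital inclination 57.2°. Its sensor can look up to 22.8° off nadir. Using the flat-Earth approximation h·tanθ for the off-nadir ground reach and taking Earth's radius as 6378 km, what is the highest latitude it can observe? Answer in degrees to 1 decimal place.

61.5°

For a prograde orbit the ground track reaches latitude ±i = ±57.2°.
Sensor half-swath on the ground ≈ 1140·tan(22.8°) = 479 km = 4.30° of latitude.
Maximum observable latitude ≈ 57.2 + 4.30 = 61.5°.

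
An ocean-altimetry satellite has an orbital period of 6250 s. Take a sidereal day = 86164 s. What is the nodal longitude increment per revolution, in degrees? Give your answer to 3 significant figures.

26.1°

During one orbit Earth rotates (6250.0 / 86164) × 360° = 26.11°.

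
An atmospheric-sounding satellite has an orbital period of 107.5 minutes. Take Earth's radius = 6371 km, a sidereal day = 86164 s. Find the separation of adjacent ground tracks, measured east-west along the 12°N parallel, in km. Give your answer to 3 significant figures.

T = 107.5 min = 6450.0 s.
Node shift per orbit = (6450.0/86164) × 360° = 26.95°.
Equatorial spacing = 26.95 × 111.2 km/° = 2997 km.
At 12° latitude, spacing = 2997 × cos(12°) = 2931 km.

2930 km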